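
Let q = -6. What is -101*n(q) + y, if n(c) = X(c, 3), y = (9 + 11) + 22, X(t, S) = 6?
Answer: -564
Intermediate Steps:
y = 42 (y = 20 + 22 = 42)
n(c) = 6
-101*n(q) + y = -101*6 + 42 = -606 + 42 = -564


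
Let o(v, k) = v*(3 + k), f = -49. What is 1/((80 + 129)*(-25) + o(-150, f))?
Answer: 1/1675 ≈ 0.00059702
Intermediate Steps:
1/((80 + 129)*(-25) + o(-150, f)) = 1/((80 + 129)*(-25) - 150*(3 - 49)) = 1/(209*(-25) - 150*(-46)) = 1/(-5225 + 6900) = 1/1675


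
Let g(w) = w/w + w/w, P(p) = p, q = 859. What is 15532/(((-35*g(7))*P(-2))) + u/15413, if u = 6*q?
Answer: 60029069/539455 ≈ 111.28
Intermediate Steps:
g(w) = 2 (g(w) = 1 + 1 = 2)
u = 5154 (u = 6*859 = 5154)
15532/(((-35*g(7))*P(-2))) + u/15413 = 15532/((-35*2*(-2))) + 5154/15413 = 15532/((-70*(-2))) + 5154*(1/15413) = 15532/140 + 5154/15413 = 15532*(1/140) + 5154/15413 = 3883/35 + 5154/15413 = 60029069/539455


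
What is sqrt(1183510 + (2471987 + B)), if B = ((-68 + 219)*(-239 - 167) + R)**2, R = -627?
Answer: sqrt(3839351986) ≈ 61963.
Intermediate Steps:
B = 3835696489 (B = ((-68 + 219)*(-239 - 167) - 627)**2 = (151*(-406) - 627)**2 = (-61306 - 627)**2 = (-61933)**2 = 3835696489)
sqrt(1183510 + (2471987 + B)) = sqrt(1183510 + (2471987 + 3835696489)) = sqrt(1183510 + 3838168476) = sqrt(3839351986)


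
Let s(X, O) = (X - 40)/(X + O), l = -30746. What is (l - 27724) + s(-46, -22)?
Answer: -1987937/34 ≈ -58469.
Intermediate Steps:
s(X, O) = (-40 + X)/(O + X)
(l - 27724) + s(-46, -22) = (-30746 - 27724) + (-40 - 46)/(-22 - 46) = -58470 - 86/(-68) = -58470 - 1/68*(-86) = -58470 + 43/34 = -1987937/34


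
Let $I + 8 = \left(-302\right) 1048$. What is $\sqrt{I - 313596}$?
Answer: $10 i \sqrt{6301} \approx 793.79 i$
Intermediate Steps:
$I = -316504$ ($I = -8 - 316496 = -316504$)
$\sqrt{I - 313596} = \sqrt{-316504 - 313596} = \sqrt{-630100} = 10 i \sqrt{6301}$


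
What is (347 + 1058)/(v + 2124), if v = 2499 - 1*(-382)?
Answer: 281/1001 ≈ 0.28072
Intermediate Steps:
v = 2881 (v = 2499 + 382 = 2881)
(347 + 1058)/(v + 2124) = (347 + 1058)/(2881 + 2124) = 1405/5005 = 1405*(1/5005) = 281/1001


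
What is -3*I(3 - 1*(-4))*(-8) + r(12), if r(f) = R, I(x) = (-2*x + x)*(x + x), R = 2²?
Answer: -2348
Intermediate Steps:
R = 4
I(x) = -2*x² (I(x) = (-x)*(2*x) = -2*x²)
r(f) = 4
-3*I(3 - 1*(-4))*(-8) + r(12) = -3*(-2*(3 - 1*(-4))²)*(-8) + 4 = -3*(-2*(3 + 4)²)*(-8) + 4 = -3*(-2*7²)*(-8) + 4 = -3*(-2*49)*(-8) + 4 = -(-294)*(-8) + 4 = -3*784 + 4 = -2352 + 4 = -2348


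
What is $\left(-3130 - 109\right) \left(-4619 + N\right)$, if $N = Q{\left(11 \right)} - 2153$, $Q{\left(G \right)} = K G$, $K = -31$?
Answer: $23039007$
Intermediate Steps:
$Q{\left(G \right)} = - 31 G$
$N = -2494$ ($N = \left(-31\right) 11 - 2153 = -341 - 2153 = -2494$)
$\left(-3130 - 109\right) \left(-4619 + N\right) = \left(-3130 - 109\right) \left(-4619 - 2494\right) = \left(-3239\right) \left(-7113\right) = 23039007$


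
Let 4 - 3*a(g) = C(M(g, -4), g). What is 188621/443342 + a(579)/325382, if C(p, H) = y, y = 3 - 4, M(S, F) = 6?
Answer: 46030962844/108191629983 ≈ 0.42546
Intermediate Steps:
y = -1
C(p, H) = -1
a(g) = 5/3 (a(g) = 4/3 - ⅓*(-1) = 4/3 + ⅓ = 5/3)
188621/443342 + a(579)/325382 = 188621/443342 + (5/3)/325382 = 188621*(1/443342) + (5/3)*(1/325382) = 188621/443342 + 5/976146 = 46030962844/108191629983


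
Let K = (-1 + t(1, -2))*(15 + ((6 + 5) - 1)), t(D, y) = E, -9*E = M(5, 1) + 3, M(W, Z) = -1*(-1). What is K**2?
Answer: 105625/81 ≈ 1304.0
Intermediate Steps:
M(W, Z) = 1
E = -4/9 (E = -(1 + 3)/9 = -1/9*4 = -4/9 ≈ -0.44444)
t(D, y) = -4/9
K = -325/9 (K = (-1 - 4/9)*(15 + ((6 + 5) - 1)) = -13*(15 + (11 - 1))/9 = -13*(15 + 10)/9 = -13/9*25 = -325/9 ≈ -36.111)
K**2 = (-325/9)**2 = 105625/81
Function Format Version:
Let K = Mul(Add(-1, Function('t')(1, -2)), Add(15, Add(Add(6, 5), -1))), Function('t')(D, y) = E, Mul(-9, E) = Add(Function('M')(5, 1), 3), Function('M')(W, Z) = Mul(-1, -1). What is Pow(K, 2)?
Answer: Rational(105625, 81) ≈ 1304.0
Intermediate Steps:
Function('M')(W, Z) = 1
E = Rational(-4, 9) (E = Mul(Rational(-1, 9), Add(1, 3)) = Mul(Rational(-1, 9), 4) = Rational(-4, 9) ≈ -0.44444)
Function('t')(D, y) = Rational(-4, 9)
K = Rational(-325, 9) (K = Mul(Add(-1, Rational(-4, 9)), Add(15, Add(Add(6, 5), -1))) = Mul(Rational(-13, 9), Add(15, Add(11, -1))) = Mul(Rational(-13, 9), Add(15, 10)) = Mul(Rational(-13, 9), 25) = Rational(-325, 9) ≈ -36.111)
Pow(K, 2) = Pow(Rational(-325, 9), 2) = Rational(105625, 81)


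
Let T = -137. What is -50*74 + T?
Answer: -3837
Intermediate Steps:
-50*74 + T = -50*74 - 137 = -3700 - 137 = -3837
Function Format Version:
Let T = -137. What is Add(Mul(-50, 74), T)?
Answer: -3837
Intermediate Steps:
Add(Mul(-50, 74), T) = Add(Mul(-50, 74), -137) = Add(-3700, -137) = -3837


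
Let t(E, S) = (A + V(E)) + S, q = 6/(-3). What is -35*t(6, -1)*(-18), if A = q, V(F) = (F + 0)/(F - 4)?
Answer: 0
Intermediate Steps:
q = -2 (q = 6*(-⅓) = -2)
V(F) = F/(-4 + F)
A = -2
t(E, S) = -2 + S + E/(-4 + E) (t(E, S) = (-2 + E/(-4 + E)) + S = -2 + S + E/(-4 + E))
-35*t(6, -1)*(-18) = -35*(6 + (-4 + 6)*(-2 - 1))/(-4 + 6)*(-18) = -35*(6 + 2*(-3))/2*(-18) = -35*(6 - 6)/2*(-18) = -35*0/2*(-18) = -35*0*(-18) = 0*(-18) = 0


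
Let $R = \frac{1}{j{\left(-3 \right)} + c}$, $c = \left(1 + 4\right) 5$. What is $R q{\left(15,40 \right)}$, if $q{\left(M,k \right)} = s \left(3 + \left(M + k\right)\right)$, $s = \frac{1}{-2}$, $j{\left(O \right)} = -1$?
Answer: $- \frac{29}{24} \approx -1.2083$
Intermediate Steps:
$s = - \frac{1}{2} \approx -0.5$
$c = 25$ ($c = 5 \cdot 5 = 25$)
$q{\left(M,k \right)} = - \frac{3}{2} - \frac{M}{2} - \frac{k}{2}$ ($q{\left(M,k \right)} = - \frac{3 + \left(M + k\right)}{2} = - \frac{3 + M + k}{2} = - \frac{3}{2} - \frac{M}{2} - \frac{k}{2}$)
$R = \frac{1}{24}$ ($R = \frac{1}{-1 + 25} = \frac{1}{24} \approx 0.041667$)
$R q{\left(15,40 \right)} = \frac{- \frac{3}{2} - \frac{15}{2} - 20}{24} = \frac{1}{24} \left(-29\right) = - \frac{29}{24}$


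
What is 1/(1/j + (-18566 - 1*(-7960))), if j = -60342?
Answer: -60342/639987253 ≈ -9.4286e-5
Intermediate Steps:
1/(1/j + (-18566 - 1*(-7960))) = 1/(1/(-60342) + (-18566 - 1*(-7960))) = 1/(-1/60342 + (-18566 + 7960)) = 1/(-1/60342 - 10606) = 1/(-639987253/60342) = -60342/639987253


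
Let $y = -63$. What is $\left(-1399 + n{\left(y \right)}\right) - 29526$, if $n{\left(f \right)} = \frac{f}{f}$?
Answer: $-30924$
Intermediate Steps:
$n{\left(f \right)} = 1$
$\left(-1399 + n{\left(y \right)}\right) - 29526 = \left(-1399 + 1\right) - 29526 = -1398 - 29526 = -30924$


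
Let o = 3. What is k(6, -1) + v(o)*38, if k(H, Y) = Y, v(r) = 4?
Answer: 151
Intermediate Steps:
k(6, -1) + v(o)*38 = -1 + 4*38 = -1 + 152 = 151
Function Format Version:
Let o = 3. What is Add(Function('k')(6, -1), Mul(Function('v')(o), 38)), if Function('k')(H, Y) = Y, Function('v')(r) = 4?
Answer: 151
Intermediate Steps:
Add(Function('k')(6, -1), Mul(Function('v')(o), 38)) = Add(-1, Mul(4, 38)) = Add(-1, 152) = 151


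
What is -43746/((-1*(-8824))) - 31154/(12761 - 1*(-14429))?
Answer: -366089159/59981140 ≈ -6.1034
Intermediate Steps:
-43746/((-1*(-8824))) - 31154/(12761 - 1*(-14429)) = -43746/8824 - 31154/(12761 + 14429) = -43746*1/8824 - 31154/27190 = -21873/4412 - 31154*1/27190 = -21873/4412 - 15577/13595 = -366089159/59981140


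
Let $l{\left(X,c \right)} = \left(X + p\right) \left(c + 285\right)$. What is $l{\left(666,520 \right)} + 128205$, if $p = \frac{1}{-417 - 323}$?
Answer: $\frac{98321419}{148} \approx 6.6433 \cdot 10^{5}$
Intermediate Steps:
$p = - \frac{1}{740}$ ($p = \frac{1}{-740} = - \frac{1}{740} \approx -0.0013514$)
$l{\left(X,c \right)} = \left(285 + c\right) \left(- \frac{1}{740} + X\right)$ ($l{\left(X,c \right)} = \left(X - \frac{1}{740}\right) \left(c + 285\right) = \left(- \frac{1}{740} + X\right) \left(285 + c\right) = \left(285 + c\right) \left(- \frac{1}{740} + X\right)$)
$l{\left(666,520 \right)} + 128205 = \left(- \frac{57}{148} + 285 \cdot 666 - \frac{26}{37} + 666 \cdot 520\right) + 128205 = \left(- \frac{57}{148} + 189810 - \frac{26}{37} + 346320\right) + 128205 = \frac{79347079}{148} + 128205 = \frac{98321419}{148}$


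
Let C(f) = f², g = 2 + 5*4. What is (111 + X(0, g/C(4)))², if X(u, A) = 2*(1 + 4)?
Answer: 14641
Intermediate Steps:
g = 22 (g = 2 + 20 = 22)
X(u, A) = 10 (X(u, A) = 2*5 = 10)
(111 + X(0, g/C(4)))² = (111 + 10)² = 121² = 14641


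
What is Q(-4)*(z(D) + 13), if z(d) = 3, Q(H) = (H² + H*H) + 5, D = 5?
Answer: 592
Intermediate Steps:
Q(H) = 5 + 2*H² (Q(H) = (H² + H²) + 5 = 2*H² + 5 = 5 + 2*H²)
Q(-4)*(z(D) + 13) = (5 + 2*(-4)²)*(3 + 13) = (5 + 2*16)*16 = (5 + 32)*16 = 37*16 = 592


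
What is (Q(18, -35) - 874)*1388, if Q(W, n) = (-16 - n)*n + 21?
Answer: -2106984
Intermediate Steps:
Q(W, n) = 21 + n*(-16 - n) (Q(W, n) = n*(-16 - n) + 21 = 21 + n*(-16 - n))
(Q(18, -35) - 874)*1388 = ((21 - 1*(-35)² - 16*(-35)) - 874)*1388 = ((21 - 1*1225 + 560) - 874)*1388 = ((21 - 1225 + 560) - 874)*1388 = (-644 - 874)*1388 = -1518*1388 = -2106984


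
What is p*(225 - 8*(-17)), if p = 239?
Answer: 86279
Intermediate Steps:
p*(225 - 8*(-17)) = 239*(225 - 8*(-17)) = 239*(225 + 136) = 239*361 = 86279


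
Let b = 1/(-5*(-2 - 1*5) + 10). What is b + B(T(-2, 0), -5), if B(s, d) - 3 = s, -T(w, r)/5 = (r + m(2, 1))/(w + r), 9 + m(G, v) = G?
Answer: -1303/90 ≈ -14.478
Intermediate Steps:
m(G, v) = -9 + G
T(w, r) = -5*(-7 + r)/(r + w) (T(w, r) = -5*(r + (-9 + 2))/(w + r) = -5*(r - 7)/(r + w) = -5*(-7 + r)/(r + w))
B(s, d) = 3 + s
b = 1/45 (b = 1/(-5*(-2 - 5) + 10) = 1/(-5*(-7) + 10) = 1/(35 + 10) = 1/45 ≈ 0.022222)
b + B(T(-2, 0), -5) = 1/45 + (3 + 5*(7 - 1*0)/(0 - 2)) = 1/45 + (3 + 5*(7 + 0)/(-2)) = 1/45 + (3 + 5*(-½)*7) = 1/45 + (3 - 35/2) = 1/45 - 29/2 = -1303/90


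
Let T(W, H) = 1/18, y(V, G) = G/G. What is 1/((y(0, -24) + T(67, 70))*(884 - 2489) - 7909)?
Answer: -6/57619 ≈ -0.00010413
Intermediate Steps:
y(V, G) = 1
T(W, H) = 1/18
1/((y(0, -24) + T(67, 70))*(884 - 2489) - 7909) = 1/((1 + 1/18)*(884 - 2489) - 7909) = 1/((19/18)*(-1605) - 7909) = 1/(-10165/6 - 7909) = 1/(-57619/6) = -6/57619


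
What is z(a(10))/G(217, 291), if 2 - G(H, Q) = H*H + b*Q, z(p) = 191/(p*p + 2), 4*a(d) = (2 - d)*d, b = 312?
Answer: -191/55427358 ≈ -3.4460e-6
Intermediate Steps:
a(d) = d*(2 - d)/4 (a(d) = ((2 - d)*d)/4 = (d*(2 - d))/4 = d*(2 - d)/4)
z(p) = 191/(2 + p**2) (z(p) = 191/(p**2 + 2) = 191/(2 + p**2))
G(H, Q) = 2 - H**2 - 312*Q (G(H, Q) = 2 - (H*H + 312*Q) = 2 - (H**2 + 312*Q) = 2 + (-H**2 - 312*Q) = 2 - H**2 - 312*Q)
z(a(10))/G(217, 291) = (191/(2 + ((1/4)*10*(2 - 1*10))**2))/(2 - 1*217**2 - 312*291) = (191/(2 + ((1/4)*10*(2 - 10))**2))/(2 - 1*47089 - 90792) = (191/(2 + ((1/4)*10*(-8))**2))/(2 - 47089 - 90792) = (191/(2 + (-20)**2))/(-137879) = (191/(2 + 400))*(-1/137879) = (191/402)*(-1/137879) = -191/55427358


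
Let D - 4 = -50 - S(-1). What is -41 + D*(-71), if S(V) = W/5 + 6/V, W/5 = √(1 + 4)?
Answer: 2799 + 71*√5 ≈ 2957.8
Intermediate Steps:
W = 5*√5 (W = 5*√(1 + 4) = 5*√5 ≈ 11.180)
S(V) = √5 + 6/V (S(V) = (5*√5)/5 + 6/V = (5*√5)*(⅕) + 6/V = √5 + 6/V)
D = -40 - √5 (D = 4 + (-50 - (√5 + 6/(-1))) = 4 + (-50 - (√5 + 6*(-1))) = 4 + (-50 - (√5 - 6)) = 4 + (-50 - (-6 + √5)) = 4 + (-50 + (6 - √5)) = 4 + (-44 - √5) = -40 - √5 ≈ -42.236)
-41 + D*(-71) = -41 + (-40 - √5)*(-71) = -41 + (2840 + 71*√5) = 2799 + 71*√5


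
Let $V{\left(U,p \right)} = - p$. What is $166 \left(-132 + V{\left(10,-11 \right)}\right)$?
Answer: $-20086$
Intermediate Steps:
$166 \left(-132 + V{\left(10,-11 \right)}\right) = 166 \left(-132 - -11\right) = 166 \left(-132 + 11\right) = 166 \left(-121\right) = -20086$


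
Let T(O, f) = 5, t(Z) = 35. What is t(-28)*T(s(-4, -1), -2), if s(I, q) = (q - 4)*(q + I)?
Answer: 175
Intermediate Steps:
s(I, q) = (-4 + q)*(I + q)
t(-28)*T(s(-4, -1), -2) = 35*5 = 175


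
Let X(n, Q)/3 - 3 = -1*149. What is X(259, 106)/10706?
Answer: -219/5353 ≈ -0.040912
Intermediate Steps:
X(n, Q) = -438 (X(n, Q) = 9 + 3*(-1*149) = 9 + 3*(-149) = 9 - 447 = -438)
X(259, 106)/10706 = -438/10706 = -438*1/10706 = -219/5353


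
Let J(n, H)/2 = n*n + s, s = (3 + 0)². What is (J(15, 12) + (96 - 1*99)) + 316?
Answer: 781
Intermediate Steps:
s = 9 (s = 3² = 9)
J(n, H) = 18 + 2*n² (J(n, H) = 2*(n*n + 9) = 2*(n² + 9) = 2*(9 + n²) = 18 + 2*n²)
(J(15, 12) + (96 - 1*99)) + 316 = ((18 + 2*15²) + (96 - 1*99)) + 316 = ((18 + 2*225) + (96 - 99)) + 316 = ((18 + 450) - 3) + 316 = (468 - 3) + 316 = 465 + 316 = 781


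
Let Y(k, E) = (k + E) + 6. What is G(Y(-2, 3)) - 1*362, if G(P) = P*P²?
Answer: -19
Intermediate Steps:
Y(k, E) = 6 + E + k (Y(k, E) = (E + k) + 6 = 6 + E + k)
G(P) = P³
G(Y(-2, 3)) - 1*362 = (6 + 3 - 2)³ - 1*362 = 7³ - 362 = 343 - 362 = -19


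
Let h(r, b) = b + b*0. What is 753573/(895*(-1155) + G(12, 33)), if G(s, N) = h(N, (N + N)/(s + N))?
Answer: -11303595/15505853 ≈ -0.72899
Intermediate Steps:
h(r, b) = b (h(r, b) = b + 0 = b)
G(s, N) = 2*N/(N + s) (G(s, N) = (N + N)/(s + N) = (2*N)/(N + s) = 2*N/(N + s))
753573/(895*(-1155) + G(12, 33)) = 753573/(895*(-1155) + 2*33/(33 + 12)) = 753573/(-1033725 + 2*33/45) = 753573/(-1033725 + 2*33*(1/45)) = 753573/(-1033725 + 22/15) = 753573/(-15505853/15) = 753573*(-15/15505853) = -11303595/15505853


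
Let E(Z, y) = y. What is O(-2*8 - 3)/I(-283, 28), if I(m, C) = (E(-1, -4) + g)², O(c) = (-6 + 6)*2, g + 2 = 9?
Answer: 0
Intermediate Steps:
g = 7 (g = -2 + 9 = 7)
O(c) = 0 (O(c) = 0*2 = 0)
I(m, C) = 9 (I(m, C) = (-4 + 7)² = 3² = 9)
O(-2*8 - 3)/I(-283, 28) = 0/9 = 0*(⅑) = 0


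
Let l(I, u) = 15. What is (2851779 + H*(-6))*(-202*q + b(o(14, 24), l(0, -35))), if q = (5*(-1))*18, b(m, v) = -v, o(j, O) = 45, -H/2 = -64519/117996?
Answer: 509373454918020/9833 ≈ 5.1802e+10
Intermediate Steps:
H = 64519/58998 (H = -(-129038)/117996 = -2*(-64519/117996) = 64519/58998 ≈ 1.0936)
q = -90 (q = -5*18 = -90)
(2851779 + H*(-6))*(-202*q + b(o(14, 24), l(0, -35))) = (2851779 + (64519/58998)*(-6))*(-202*(-90) - 1*15) = (2851779 - 64519/9833)*(18180 - 15) = (28041478388/9833)*18165 = 509373454918020/9833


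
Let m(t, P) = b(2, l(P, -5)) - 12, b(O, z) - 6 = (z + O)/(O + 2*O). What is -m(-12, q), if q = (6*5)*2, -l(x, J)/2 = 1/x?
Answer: 1021/180 ≈ 5.6722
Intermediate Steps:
l(x, J) = -2/x
b(O, z) = 6 + (O + z)/(3*O) (b(O, z) = 6 + (z + O)/(O + 2*O) = 6 + (O + z)/((3*O)) = 6 + (O + z)*(1/(3*O)) = 6 + (O + z)/(3*O))
q = 60 (q = 30*2 = 60)
m(t, P) = -17/3 - 1/(3*P) (m(t, P) = (⅓)*(-2/P + 19*2)/2 - 12 = (⅓)*(½)*(-2/P + 38) - 12 = (⅓)*(½)*(38 - 2/P) - 12 = (19/3 - 1/(3*P)) - 12 = -17/3 - 1/(3*P))
-m(-12, q) = -(-1 - 17*60)/(3*60) = -(-1 - 1020)/(3*60) = -(-1021)/(3*60) = -1*(-1021/180) = 1021/180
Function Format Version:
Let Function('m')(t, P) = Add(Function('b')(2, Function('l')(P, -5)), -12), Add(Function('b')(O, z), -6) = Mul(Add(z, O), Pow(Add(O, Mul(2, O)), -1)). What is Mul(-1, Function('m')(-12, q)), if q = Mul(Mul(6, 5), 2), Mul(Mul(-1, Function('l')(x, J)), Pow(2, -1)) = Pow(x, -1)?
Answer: Rational(1021, 180) ≈ 5.6722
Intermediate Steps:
Function('l')(x, J) = Mul(-2, Pow(x, -1))
Function('b')(O, z) = Add(6, Mul(Rational(1, 3), Pow(O, -1), Add(O, z))) (Function('b')(O, z) = Add(6, Mul(Add(z, O), Pow(Add(O, Mul(2, O)), -1))) = Add(6, Mul(Add(O, z), Pow(Mul(3, O), -1))) = Add(6, Mul(Add(O, z), Mul(Rational(1, 3), Pow(O, -1)))) = Add(6, Mul(Rational(1, 3), Pow(O, -1), Add(O, z))))
q = 60 (q = Mul(30, 2) = 60)
Function('m')(t, P) = Add(Rational(-17, 3), Mul(Rational(-1, 3), Pow(P, -1))) (Function('m')(t, P) = Add(Mul(Rational(1, 3), Pow(2, -1), Add(Mul(-2, Pow(P, -1)), Mul(19, 2))), -12) = Add(Mul(Rational(1, 3), Rational(1, 2), Add(Mul(-2, Pow(P, -1)), 38)), -12) = Add(Mul(Rational(1, 3), Rational(1, 2), Add(38, Mul(-2, Pow(P, -1)))), -12) = Add(Add(Rational(19, 3), Mul(Rational(-1, 3), Pow(P, -1))), -12) = Add(Rational(-17, 3), Mul(Rational(-1, 3), Pow(P, -1))))
Mul(-1, Function('m')(-12, q)) = Mul(-1, Mul(Rational(1, 3), Pow(60, -1), Add(-1, Mul(-17, 60)))) = Mul(-1, Mul(Rational(1, 3), Rational(1, 60), Add(-1, -1020))) = Mul(-1, Mul(Rational(1, 3), Rational(1, 60), -1021)) = Mul(-1, Rational(-1021, 180)) = Rational(1021, 180)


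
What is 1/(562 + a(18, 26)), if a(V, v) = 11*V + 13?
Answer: 1/773 ≈ 0.0012937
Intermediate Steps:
a(V, v) = 13 + 11*V
1/(562 + a(18, 26)) = 1/(562 + (13 + 11*18)) = 1/(562 + (13 + 198)) = 1/(562 + 211) = 1/773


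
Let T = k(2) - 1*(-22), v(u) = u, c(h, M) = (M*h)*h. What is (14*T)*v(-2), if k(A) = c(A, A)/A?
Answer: -728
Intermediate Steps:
c(h, M) = M*h²
k(A) = A² (k(A) = (A*A²)/A = A³/A = A²)
T = 26 (T = 2² - 1*(-22) = 4 + 22 = 26)
(14*T)*v(-2) = (14*26)*(-2) = 364*(-2) = -728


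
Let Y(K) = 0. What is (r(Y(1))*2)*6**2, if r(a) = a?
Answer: 0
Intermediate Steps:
(r(Y(1))*2)*6**2 = (0*2)*6**2 = 0*36 = 0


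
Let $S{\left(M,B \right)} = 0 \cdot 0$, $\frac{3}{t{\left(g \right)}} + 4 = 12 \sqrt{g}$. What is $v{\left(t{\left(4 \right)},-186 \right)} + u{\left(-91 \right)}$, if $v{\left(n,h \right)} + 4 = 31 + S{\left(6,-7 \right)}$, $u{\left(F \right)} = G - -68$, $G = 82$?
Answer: $177$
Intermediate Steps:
$t{\left(g \right)} = \frac{3}{-4 + 12 \sqrt{g}}$
$S{\left(M,B \right)} = 0$
$u{\left(F \right)} = 150$ ($u{\left(F \right)} = 82 - -68 = 82 + 68 = 150$)
$v{\left(n,h \right)} = 27$ ($v{\left(n,h \right)} = -4 + \left(31 + 0\right) = -4 + 31 = 27$)
$v{\left(t{\left(4 \right)},-186 \right)} + u{\left(-91 \right)} = 27 + 150 = 177$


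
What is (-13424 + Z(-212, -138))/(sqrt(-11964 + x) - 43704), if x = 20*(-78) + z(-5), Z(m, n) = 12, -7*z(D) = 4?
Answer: 256444146/835648249 + 3353*I*sqrt(41419)/835648249 ≈ 0.30688 + 0.0008166*I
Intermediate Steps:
z(D) = -4/7 (z(D) = -1/7*4 = -4/7)
x = -10924/7 (x = 20*(-78) - 4/7 = -1560 - 4/7 = -10924/7 ≈ -1560.6)
(-13424 + Z(-212, -138))/(sqrt(-11964 + x) - 43704) = (-13424 + 12)/(sqrt(-11964 - 10924/7) - 43704) = -13412/(sqrt(-94672/7) - 43704) = -13412/(4*I*sqrt(41419)/7 - 43704) = -13412/(-43704 + 4*I*sqrt(41419)/7)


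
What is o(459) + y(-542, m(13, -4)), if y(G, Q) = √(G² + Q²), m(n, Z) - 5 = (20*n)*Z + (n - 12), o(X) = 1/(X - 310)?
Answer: 1/149 + 2*√340730 ≈ 1167.4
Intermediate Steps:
o(X) = 1/(-310 + X)
m(n, Z) = -7 + n + 20*Z*n (m(n, Z) = 5 + ((20*n)*Z + (n - 12)) = 5 + (20*Z*n + (-12 + n)) = 5 + (-12 + n + 20*Z*n) = -7 + n + 20*Z*n)
o(459) + y(-542, m(13, -4)) = 1/(-310 + 459) + √((-542)² + (-7 + 13 + 20*(-4)*13)²) = 1/149 + √(293764 + (-7 + 13 - 1040)²) = 1/149 + √(293764 + (-1034)²) = 1/149 + √(293764 + 1069156) = 1/149 + √1362920 = 1/149 + 2*√340730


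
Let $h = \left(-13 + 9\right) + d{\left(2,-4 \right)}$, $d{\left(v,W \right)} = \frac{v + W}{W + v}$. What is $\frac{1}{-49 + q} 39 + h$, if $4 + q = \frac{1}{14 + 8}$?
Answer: $- \frac{4353}{1165} \approx -3.7365$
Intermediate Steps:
$d{\left(v,W \right)} = 1$ ($d{\left(v,W \right)} = \frac{W + v}{W + v} = 1$)
$h = -3$ ($h = \left(-13 + 9\right) + 1 = -4 + 1 = -3$)
$q = - \frac{87}{22}$ ($q = -4 + \frac{1}{14 + 8} = -4 + \frac{1}{22} = - \frac{87}{22} \approx -3.9545$)
$\frac{1}{-49 + q} 39 + h = \frac{1}{-49 - \frac{87}{22}} \cdot 39 - 3 = \frac{1}{- \frac{1165}{22}} \cdot 39 - 3 = \left(- \frac{22}{1165}\right) 39 - 3 = - \frac{858}{1165} - 3 = - \frac{4353}{1165}$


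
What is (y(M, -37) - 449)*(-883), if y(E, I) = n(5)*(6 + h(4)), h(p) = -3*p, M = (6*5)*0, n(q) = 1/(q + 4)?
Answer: 1191167/3 ≈ 3.9706e+5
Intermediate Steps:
n(q) = 1/(4 + q)
M = 0 (M = 30*0 = 0)
y(E, I) = -⅔ (y(E, I) = (6 - 3*4)/(4 + 5) = (6 - 12)/9 = (⅑)*(-6) = -⅔)
(y(M, -37) - 449)*(-883) = (-⅔ - 449)*(-883) = -1349/3*(-883) = 1191167/3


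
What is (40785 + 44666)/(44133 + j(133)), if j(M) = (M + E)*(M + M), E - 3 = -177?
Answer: 85451/33227 ≈ 2.5717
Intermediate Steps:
E = -174 (E = 3 - 177 = -174)
j(M) = 2*M*(-174 + M) (j(M) = (M - 174)*(M + M) = (-174 + M)*(2*M) = 2*M*(-174 + M))
(40785 + 44666)/(44133 + j(133)) = (40785 + 44666)/(44133 + 2*133*(-174 + 133)) = 85451/(44133 + 2*133*(-41)) = 85451/(44133 - 10906) = 85451/33227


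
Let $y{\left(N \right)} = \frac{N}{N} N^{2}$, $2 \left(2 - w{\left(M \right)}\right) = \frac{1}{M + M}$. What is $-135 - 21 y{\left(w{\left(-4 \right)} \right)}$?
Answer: $- \frac{57429}{256} \approx -224.33$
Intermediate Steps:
$w{\left(M \right)} = 2 - \frac{1}{4 M}$ ($w{\left(M \right)} = 2 - \frac{1}{2 \left(M + M\right)} = 2 - \frac{1}{2 \cdot 2 M} = 2 - \frac{\frac{1}{2} \frac{1}{M}}{2} = 2 - \frac{1}{4 M}$)
$y{\left(N \right)} = N^{2}$ ($y{\left(N \right)} = 1 N^{2} = N^{2}$)
$-135 - 21 y{\left(w{\left(-4 \right)} \right)} = -135 - 21 \left(2 - \frac{1}{4 \left(-4\right)}\right)^{2} = -135 - 21 \left(2 - - \frac{1}{16}\right)^{2} = -135 - 21 \left(2 + \frac{1}{16}\right)^{2} = -135 - 21 \left(\frac{33}{16}\right)^{2} = -135 - \frac{22869}{256} = - \frac{57429}{256}$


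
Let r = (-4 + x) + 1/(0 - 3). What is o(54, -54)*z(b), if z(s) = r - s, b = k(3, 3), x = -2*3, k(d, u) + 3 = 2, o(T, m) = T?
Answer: -504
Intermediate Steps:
k(d, u) = -1 (k(d, u) = -3 + 2 = -1)
x = -6
b = -1
r = -31/3 (r = (-4 - 6) + 1/(0 - 3) = -10 + 1/(-3) = -10 - ⅓ = -31/3 ≈ -10.333)
z(s) = -31/3 - s
o(54, -54)*z(b) = 54*(-31/3 - 1*(-1)) = 54*(-31/3 + 1) = 54*(-28/3) = -504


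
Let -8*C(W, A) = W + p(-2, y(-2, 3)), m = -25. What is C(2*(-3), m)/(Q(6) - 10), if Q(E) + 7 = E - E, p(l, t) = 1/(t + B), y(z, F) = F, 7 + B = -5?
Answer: -55/1224 ≈ -0.044935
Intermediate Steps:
B = -12 (B = -7 - 5 = -12)
p(l, t) = 1/(-12 + t) (p(l, t) = 1/(t - 12) = 1/(-12 + t))
C(W, A) = 1/72 - W/8 (C(W, A) = -(W + 1/(-12 + 3))/8 = -(W + 1/(-9))/8 = -(W - 1/9)/8 = -(-1/9 + W)/8 = 1/72 - W/8)
Q(E) = -7 (Q(E) = -7 + (E - E) = -7 + 0 = -7)
C(2*(-3), m)/(Q(6) - 10) = (1/72 - (-3)/4)/(-7 - 10) = (1/72 - 1/8*(-6))/(-17) = -(1/72 + 3/4)/17 = -1/17*55/72 = -55/1224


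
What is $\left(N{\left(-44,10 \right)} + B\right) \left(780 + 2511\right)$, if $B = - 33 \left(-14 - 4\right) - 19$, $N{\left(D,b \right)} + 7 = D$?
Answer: $1724484$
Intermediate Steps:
$N{\left(D,b \right)} = -7 + D$
$B = 575$ ($B = \left(-33\right) \left(-18\right) - 19 = 594 - 19 = 575$)
$\left(N{\left(-44,10 \right)} + B\right) \left(780 + 2511\right) = \left(\left(-7 - 44\right) + 575\right) \left(780 + 2511\right) = \left(-51 + 575\right) 3291 = 524 \cdot 3291 = 1724484$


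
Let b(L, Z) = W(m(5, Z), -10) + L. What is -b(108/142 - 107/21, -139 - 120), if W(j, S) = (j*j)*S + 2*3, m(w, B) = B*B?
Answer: 67092920962027/1491 ≈ 4.4999e+10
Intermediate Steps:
m(w, B) = B**2
W(j, S) = 6 + S*j**2 (W(j, S) = j**2*S + 6 = S*j**2 + 6 = 6 + S*j**2)
b(L, Z) = 6 + L - 10*Z**4 (b(L, Z) = (6 - 10*Z**4) + L = 6 + L - 10*Z**4)
-b(108/142 - 107/21, -139 - 120) = -(6 + (108/142 - 107/21) - 10*(-139 - 120)**4) = -(6 + (108*(1/142) - 107*1/21) - 10*(-259)**4) = -(6 + (54/71 - 107/21) - 10*4499860561) = -(6 - 6463/1491 - 44998605610) = -1*(-67092920962027/1491) = 67092920962027/1491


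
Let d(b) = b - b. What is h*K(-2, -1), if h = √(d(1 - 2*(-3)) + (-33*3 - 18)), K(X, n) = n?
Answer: -3*I*√13 ≈ -10.817*I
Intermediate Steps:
d(b) = 0
h = 3*I*√13 (h = √(0 + (-33*3 - 18)) = √(0 + (-99 - 18)) = √(0 - 117) = √(-117) = 3*I*√13 ≈ 10.817*I)
h*K(-2, -1) = (3*I*√13)*(-1) = -3*I*√13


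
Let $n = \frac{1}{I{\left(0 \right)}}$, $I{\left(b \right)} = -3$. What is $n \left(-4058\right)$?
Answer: $\frac{4058}{3} \approx 1352.7$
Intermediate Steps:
$n = - \frac{1}{3}$ ($n = \frac{1}{-3} = - \frac{1}{3} \approx -0.33333$)
$n \left(-4058\right) = \left(- \frac{1}{3}\right) \left(-4058\right) = \frac{4058}{3}$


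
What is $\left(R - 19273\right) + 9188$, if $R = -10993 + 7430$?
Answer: $-13648$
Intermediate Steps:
$R = -3563$
$\left(R - 19273\right) + 9188 = \left(-3563 - 19273\right) + 9188 = -22836 + 9188 = -13648$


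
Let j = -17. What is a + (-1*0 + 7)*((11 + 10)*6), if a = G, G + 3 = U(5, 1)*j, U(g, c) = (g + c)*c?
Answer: 777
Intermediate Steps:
U(g, c) = c*(c + g) (U(g, c) = (c + g)*c = c*(c + g))
G = -105 (G = -3 + (1*(1 + 5))*(-17) = -3 + (1*6)*(-17) = -3 + 6*(-17) = -3 - 102 = -105)
a = -105
a + (-1*0 + 7)*((11 + 10)*6) = -105 + (-1*0 + 7)*((11 + 10)*6) = -105 + (0 + 7)*(21*6) = -105 + 7*126 = -105 + 882 = 777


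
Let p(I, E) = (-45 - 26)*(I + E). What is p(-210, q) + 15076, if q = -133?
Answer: 39429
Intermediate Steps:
p(I, E) = -71*E - 71*I (p(I, E) = -71*(E + I) = -71*E - 71*I)
p(-210, q) + 15076 = (-71*(-133) - 71*(-210)) + 15076 = (9443 + 14910) + 15076 = 24353 + 15076 = 39429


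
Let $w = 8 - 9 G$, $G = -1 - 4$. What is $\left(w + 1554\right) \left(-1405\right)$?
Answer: $-2257835$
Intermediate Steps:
$G = -5$
$w = 53$ ($w = 8 - -45 = 8 + 45 = 53$)
$\left(w + 1554\right) \left(-1405\right) = \left(53 + 1554\right) \left(-1405\right) = 1607 \left(-1405\right) = -2257835$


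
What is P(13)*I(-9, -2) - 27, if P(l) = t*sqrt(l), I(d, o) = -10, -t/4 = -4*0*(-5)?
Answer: -27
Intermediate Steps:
t = 0 (t = -4*(-4*0)*(-5) = -0*(-5) = -4*0 = 0)
P(l) = 0 (P(l) = 0*sqrt(l) = 0)
P(13)*I(-9, -2) - 27 = 0*(-10) - 27 = 0 - 27 = -27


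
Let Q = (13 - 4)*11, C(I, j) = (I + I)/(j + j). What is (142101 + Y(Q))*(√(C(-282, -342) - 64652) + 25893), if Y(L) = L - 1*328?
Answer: 3673491696 + 141872*I*√210051669/57 ≈ 3.6735e+9 + 3.6073e+7*I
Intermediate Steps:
C(I, j) = I/j (C(I, j) = (2*I)/((2*j)) = (2*I)*(1/(2*j)) = I/j)
Q = 99 (Q = 9*11 = 99)
Y(L) = -328 + L (Y(L) = L - 328 = -328 + L)
(142101 + Y(Q))*(√(C(-282, -342) - 64652) + 25893) = (142101 + (-328 + 99))*(√(-282/(-342) - 64652) + 25893) = (142101 - 229)*(√(-282*(-1/342) - 64652) + 25893) = 141872*(√(47/57 - 64652) + 25893) = 141872*(√(-3685117/57) + 25893) = 141872*(I*√210051669/57 + 25893) = 141872*(25893 + I*√210051669/57) = 3673491696 + 141872*I*√210051669/57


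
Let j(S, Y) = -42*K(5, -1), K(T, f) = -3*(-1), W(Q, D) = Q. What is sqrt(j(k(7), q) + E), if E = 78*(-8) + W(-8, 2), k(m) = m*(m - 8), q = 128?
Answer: I*sqrt(758) ≈ 27.532*I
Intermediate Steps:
K(T, f) = 3
k(m) = m*(-8 + m)
E = -632 (E = 78*(-8) - 8 = -624 - 8 = -632)
j(S, Y) = -126 (j(S, Y) = -42*3 = -126)
sqrt(j(k(7), q) + E) = sqrt(-126 - 632) = sqrt(-758) = I*sqrt(758)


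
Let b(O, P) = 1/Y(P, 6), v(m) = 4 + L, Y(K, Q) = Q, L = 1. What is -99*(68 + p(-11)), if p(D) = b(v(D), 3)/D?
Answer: -13461/2 ≈ -6730.5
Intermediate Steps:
v(m) = 5 (v(m) = 4 + 1 = 5)
b(O, P) = ⅙ (b(O, P) = 1/6 = ⅙)
p(D) = 1/(6*D)
-99*(68 + p(-11)) = -99*(68 + (⅙)/(-11)) = -99*(68 + (⅙)*(-1/11)) = -99*(68 - 1/66) = -99*4487/66 = -13461/2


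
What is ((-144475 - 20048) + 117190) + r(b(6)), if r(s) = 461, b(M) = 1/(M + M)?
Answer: -46872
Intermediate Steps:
b(M) = 1/(2*M)
((-144475 - 20048) + 117190) + r(b(6)) = ((-144475 - 20048) + 117190) + 461 = (-164523 + 117190) + 461 = -47333 + 461 = -46872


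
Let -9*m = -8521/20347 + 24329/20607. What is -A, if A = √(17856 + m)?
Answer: -10*√282523735774074213141/1257871887 ≈ -133.63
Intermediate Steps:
m = -319429916/3773615661 (m = -(-8521/20347 + 24329/20607)/9 = -⅑*319429916/419290629 = -319429916/3773615661 ≈ -0.084648)
A = 10*√282523735774074213141/1257871887 (A = √(17856 - 319429916/3773615661) = √(67381361812900/3773615661) = 10*√282523735774074213141/1257871887 ≈ 133.63)
-A = -10*√282523735774074213141/1257871887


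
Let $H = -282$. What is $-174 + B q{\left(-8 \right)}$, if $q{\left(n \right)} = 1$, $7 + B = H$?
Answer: $-463$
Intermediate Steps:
$B = -289$ ($B = -7 - 282 = -289$)
$-174 + B q{\left(-8 \right)} = -174 - 289 = -463$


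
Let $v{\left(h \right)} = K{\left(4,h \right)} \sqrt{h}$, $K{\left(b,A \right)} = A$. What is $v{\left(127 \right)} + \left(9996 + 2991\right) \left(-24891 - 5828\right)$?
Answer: $-398947653 + 127 \sqrt{127} \approx -3.9895 \cdot 10^{8}$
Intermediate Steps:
$v{\left(h \right)} = h^{\frac{3}{2}}$ ($v{\left(h \right)} = h \sqrt{h} = h^{\frac{3}{2}}$)
$v{\left(127 \right)} + \left(9996 + 2991\right) \left(-24891 - 5828\right) = 127^{\frac{3}{2}} + \left(9996 + 2991\right) \left(-24891 - 5828\right) = 127 \sqrt{127} + 12987 \left(-30719\right) = 127 \sqrt{127} - 398947653 = -398947653 + 127 \sqrt{127}$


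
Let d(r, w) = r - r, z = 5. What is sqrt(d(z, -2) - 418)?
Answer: I*sqrt(418) ≈ 20.445*I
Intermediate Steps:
d(r, w) = 0
sqrt(d(z, -2) - 418) = sqrt(0 - 418) = sqrt(-418) = I*sqrt(418)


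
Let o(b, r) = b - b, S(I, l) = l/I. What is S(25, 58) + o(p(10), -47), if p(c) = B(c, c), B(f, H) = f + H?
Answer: 58/25 ≈ 2.3200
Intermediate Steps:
B(f, H) = H + f
p(c) = 2*c (p(c) = c + c = 2*c)
o(b, r) = 0
S(25, 58) + o(p(10), -47) = 58/25 + 0 = 58/25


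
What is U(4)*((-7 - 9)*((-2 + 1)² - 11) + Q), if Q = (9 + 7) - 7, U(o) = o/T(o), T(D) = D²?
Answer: 169/4 ≈ 42.250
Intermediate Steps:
U(o) = 1/o (U(o) = o/(o²) = o/o² = 1/o)
Q = 9 (Q = 16 - 7 = 9)
U(4)*((-7 - 9)*((-2 + 1)² - 11) + Q) = ((-7 - 9)*((-2 + 1)² - 11) + 9)/4 = (-16*((-1)² - 11) + 9)/4 = (-16*(1 - 11) + 9)/4 = (-16*(-10) + 9)/4 = (160 + 9)/4 = (¼)*169 = 169/4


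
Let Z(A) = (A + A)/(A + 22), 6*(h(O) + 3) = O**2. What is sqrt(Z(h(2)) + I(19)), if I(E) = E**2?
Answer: 3*sqrt(139535)/59 ≈ 18.994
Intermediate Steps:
h(O) = -3 + O**2/6
Z(A) = 2*A/(22 + A) (Z(A) = (2*A)/(22 + A) = 2*A/(22 + A))
sqrt(Z(h(2)) + I(19)) = sqrt(2*(-3 + (1/6)*2**2)/(22 + (-3 + (1/6)*2**2)) + 19**2) = sqrt(2*(-3 + (1/6)*4)/(22 + (-3 + (1/6)*4)) + 361) = sqrt(2*(-3 + 2/3)/(22 + (-3 + 2/3)) + 361) = sqrt(2*(-7/3)/(22 - 7/3) + 361) = sqrt(2*(-7/3)/(59/3) + 361) = sqrt(2*(-7/3)*(3/59) + 361) = sqrt(-14/59 + 361) = sqrt(21285/59) = 3*sqrt(139535)/59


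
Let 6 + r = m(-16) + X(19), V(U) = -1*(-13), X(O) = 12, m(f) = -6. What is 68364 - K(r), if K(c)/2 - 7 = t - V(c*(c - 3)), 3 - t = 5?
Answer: 68380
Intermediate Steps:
t = -2 (t = 3 - 1*5 = 3 - 5 = -2)
V(U) = 13
r = 0 (r = -6 + (-6 + 12) = -6 + 6 = 0)
K(c) = -16 (K(c) = 14 + 2*(-2 - 1*13) = 14 + 2*(-2 - 13) = 14 + 2*(-15) = 14 - 30 = -16)
68364 - K(r) = 68364 - 1*(-16) = 68364 + 16 = 68380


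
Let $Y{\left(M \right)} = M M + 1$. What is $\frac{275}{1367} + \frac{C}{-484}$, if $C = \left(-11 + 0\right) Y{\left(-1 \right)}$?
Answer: $\frac{7417}{30074} \approx 0.24662$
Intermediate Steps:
$Y{\left(M \right)} = 1 + M^{2}$ ($Y{\left(M \right)} = M^{2} + 1 = 1 + M^{2}$)
$C = -22$ ($C = \left(-11 + 0\right) \left(1 + \left(-1\right)^{2}\right) = - 11 \left(1 + 1\right) = \left(-11\right) 2 = -22$)
$\frac{275}{1367} + \frac{C}{-484} = \frac{275}{1367} - \frac{22}{-484} = 275 \cdot \frac{1}{1367} - - \frac{1}{22} = \frac{275}{1367} + \frac{1}{22} = \frac{7417}{30074}$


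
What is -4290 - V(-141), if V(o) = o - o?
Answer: -4290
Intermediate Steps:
V(o) = 0
-4290 - V(-141) = -4290 - 1*0 = -4290 + 0 = -4290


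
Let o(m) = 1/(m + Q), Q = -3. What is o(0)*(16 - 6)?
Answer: -10/3 ≈ -3.3333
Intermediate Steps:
o(m) = 1/(-3 + m) (o(m) = 1/(m - 3) = 1/(-3 + m))
o(0)*(16 - 6) = (16 - 6)/(-3 + 0) = 10/(-3) = -1/3*10 = -10/3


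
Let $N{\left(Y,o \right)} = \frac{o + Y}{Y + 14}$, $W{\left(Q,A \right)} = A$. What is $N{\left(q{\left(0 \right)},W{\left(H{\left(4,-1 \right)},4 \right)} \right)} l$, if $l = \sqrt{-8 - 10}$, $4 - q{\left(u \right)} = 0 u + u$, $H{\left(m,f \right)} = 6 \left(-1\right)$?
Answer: $\frac{4 i \sqrt{2}}{3} \approx 1.8856 i$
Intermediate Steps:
$H{\left(m,f \right)} = -6$
$q{\left(u \right)} = 4 - u$ ($q{\left(u \right)} = 4 - \left(0 u + u\right) = 4 - \left(0 + u\right) = 4 - u$)
$N{\left(Y,o \right)} = \frac{Y + o}{14 + Y}$
$l = 3 i \sqrt{2}$ ($l = \sqrt{-18} = 3 i \sqrt{2} \approx 4.2426 i$)
$N{\left(q{\left(0 \right)},W{\left(H{\left(4,-1 \right)},4 \right)} \right)} l = \frac{\left(4 - 0\right) + 4}{14 + \left(4 - 0\right)} 3 i \sqrt{2} = \frac{\left(4 + 0\right) + 4}{14 + \left(4 + 0\right)} 3 i \sqrt{2} = \frac{4 + 4}{14 + 4} \cdot 3 i \sqrt{2} = \frac{1}{18} \cdot 8 \cdot 3 i \sqrt{2} = \frac{4 \cdot 3 i \sqrt{2}}{9} = \frac{4 i \sqrt{2}}{3}$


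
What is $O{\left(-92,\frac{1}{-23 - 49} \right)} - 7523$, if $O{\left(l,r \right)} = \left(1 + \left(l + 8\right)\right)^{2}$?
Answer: $-634$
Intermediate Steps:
$O{\left(l,r \right)} = \left(9 + l\right)^{2}$ ($O{\left(l,r \right)} = \left(1 + \left(8 + l\right)\right)^{2} = \left(9 + l\right)^{2}$)
$O{\left(-92,\frac{1}{-23 - 49} \right)} - 7523 = \left(9 - 92\right)^{2} - 7523 = \left(-83\right)^{2} - 7523 = 6889 - 7523 = -634$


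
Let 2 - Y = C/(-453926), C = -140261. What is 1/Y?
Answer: 41266/69781 ≈ 0.59136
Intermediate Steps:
Y = 69781/41266 (Y = 2 - (-140261)/(-453926) = 2 - (-140261)*(-1)/453926 = 2 - 1*12751/41266 = 2 - 12751/41266 = 69781/41266 ≈ 1.6910)
1/Y = 1/(69781/41266) = 41266/69781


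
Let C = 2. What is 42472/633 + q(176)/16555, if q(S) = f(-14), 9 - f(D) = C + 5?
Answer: 703125226/10479315 ≈ 67.096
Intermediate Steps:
f(D) = 2 (f(D) = 9 - (2 + 5) = 9 - 1*7 = 9 - 7 = 2)
q(S) = 2
42472/633 + q(176)/16555 = 42472/633 + 2/16555 = 703125226/10479315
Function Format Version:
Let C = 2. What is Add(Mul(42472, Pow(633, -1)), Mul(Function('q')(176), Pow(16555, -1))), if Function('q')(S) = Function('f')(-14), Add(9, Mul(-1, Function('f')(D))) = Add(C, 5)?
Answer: Rational(703125226, 10479315) ≈ 67.096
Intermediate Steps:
Function('f')(D) = 2 (Function('f')(D) = Add(9, Mul(-1, Add(2, 5))) = Add(9, Mul(-1, 7)) = Add(9, -7) = 2)
Function('q')(S) = 2
Add(Mul(42472, Pow(633, -1)), Mul(Function('q')(176), Pow(16555, -1))) = Add(Mul(42472, Pow(633, -1)), Mul(2, Pow(16555, -1))) = Add(Mul(42472, Rational(1, 633)), Mul(2, Rational(1, 16555))) = Add(Rational(42472, 633), Rational(2, 16555)) = Rational(703125226, 10479315)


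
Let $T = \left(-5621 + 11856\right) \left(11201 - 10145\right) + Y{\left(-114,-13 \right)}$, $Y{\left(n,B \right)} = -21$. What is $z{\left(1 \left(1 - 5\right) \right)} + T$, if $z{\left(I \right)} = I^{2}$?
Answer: $6584155$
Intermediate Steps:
$T = 6584139$ ($T = \left(-5621 + 11856\right) \left(11201 - 10145\right) - 21 = 6235 \cdot 1056 - 21 = 6584160 - 21 = 6584139$)
$z{\left(1 \left(1 - 5\right) \right)} + T = \left(1 \left(1 - 5\right)\right)^{2} + 6584139 = \left(1 \left(-4\right)\right)^{2} + 6584139 = \left(-4\right)^{2} + 6584139 = 16 + 6584139 = 6584155$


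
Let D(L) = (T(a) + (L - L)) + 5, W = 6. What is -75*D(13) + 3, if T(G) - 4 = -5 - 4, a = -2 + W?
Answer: 3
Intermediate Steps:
a = 4 (a = -2 + 6 = 4)
T(G) = -5 (T(G) = 4 + (-5 - 4) = 4 - 9 = -5)
D(L) = 0 (D(L) = (-5 + (L - L)) + 5 = (-5 + 0) + 5 = -5 + 5 = 0)
-75*D(13) + 3 = -75*0 + 3 = 0 + 3 = 3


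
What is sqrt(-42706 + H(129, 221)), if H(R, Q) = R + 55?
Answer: I*sqrt(42522) ≈ 206.21*I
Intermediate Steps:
H(R, Q) = 55 + R
sqrt(-42706 + H(129, 221)) = sqrt(-42706 + (55 + 129)) = sqrt(-42706 + 184) = sqrt(-42522) = I*sqrt(42522)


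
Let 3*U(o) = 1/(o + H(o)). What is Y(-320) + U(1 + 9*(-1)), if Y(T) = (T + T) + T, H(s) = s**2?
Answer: -161279/168 ≈ -959.99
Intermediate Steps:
Y(T) = 3*T (Y(T) = 2*T + T = 3*T)
U(o) = 1/(3*(o + o**2))
Y(-320) + U(1 + 9*(-1)) = 3*(-320) + 1/(3*(1 + 9*(-1))*(1 + (1 + 9*(-1)))) = -960 + 1/(3*(1 - 9)*(1 + (1 - 9))) = -960 + (1/3)/(-8*(1 - 8)) = -960 + (1/3)*(-1/8)/(-7) = -960 + (1/3)*(-1/8)*(-1/7) = -960 + 1/168 = -161279/168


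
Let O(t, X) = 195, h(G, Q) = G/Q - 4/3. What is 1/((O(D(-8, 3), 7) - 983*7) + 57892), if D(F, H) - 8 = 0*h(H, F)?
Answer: 1/51206 ≈ 1.9529e-5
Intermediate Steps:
h(G, Q) = -4/3 + G/Q (h(G, Q) = G/Q - 4*⅓ = G/Q - 4/3 = -4/3 + G/Q)
D(F, H) = 8 (D(F, H) = 8 + 0*(-4/3 + H/F) = 8 + 0 = 8)
1/((O(D(-8, 3), 7) - 983*7) + 57892) = 1/((195 - 983*7) + 57892) = 1/((195 - 6881) + 57892) = 1/(-6686 + 57892) = 1/51206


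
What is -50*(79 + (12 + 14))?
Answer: -5250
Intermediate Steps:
-50*(79 + (12 + 14)) = -50*(79 + 26) = -50*105 = -5250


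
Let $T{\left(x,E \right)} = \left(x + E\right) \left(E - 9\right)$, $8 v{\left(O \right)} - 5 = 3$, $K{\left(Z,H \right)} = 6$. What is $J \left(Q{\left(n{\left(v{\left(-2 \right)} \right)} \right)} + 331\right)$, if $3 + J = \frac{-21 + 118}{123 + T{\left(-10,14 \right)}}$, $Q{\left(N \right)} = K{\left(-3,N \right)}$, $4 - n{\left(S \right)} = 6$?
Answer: $- \frac{111884}{143} \approx -782.41$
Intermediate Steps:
$v{\left(O \right)} = 1$ ($v{\left(O \right)} = \frac{5}{8} + \frac{1}{8} \cdot 3 = \frac{5}{8} + \frac{3}{8} = 1$)
$n{\left(S \right)} = -2$ ($n{\left(S \right)} = 4 - 6 = -2$)
$Q{\left(N \right)} = 6$
$T{\left(x,E \right)} = \left(-9 + E\right) \left(E + x\right)$ ($T{\left(x,E \right)} = \left(E + x\right) \left(-9 + E\right) = \left(-9 + E\right) \left(E + x\right)$)
$J = - \frac{332}{143}$ ($J = -3 + \frac{-21 + 118}{123 + \left(14^{2} - 126 - -90 + 14 \left(-10\right)\right)} = -3 + \frac{97}{123 + \left(196 - 126 + 90 - 140\right)} = -3 + \frac{97}{123 + 20} = -3 + \frac{97}{143} = - \frac{332}{143} \approx -2.3217$)
$J \left(Q{\left(n{\left(v{\left(-2 \right)} \right)} \right)} + 331\right) = - \frac{332 \left(6 + 331\right)}{143} = \left(- \frac{332}{143}\right) 337 = - \frac{111884}{143}$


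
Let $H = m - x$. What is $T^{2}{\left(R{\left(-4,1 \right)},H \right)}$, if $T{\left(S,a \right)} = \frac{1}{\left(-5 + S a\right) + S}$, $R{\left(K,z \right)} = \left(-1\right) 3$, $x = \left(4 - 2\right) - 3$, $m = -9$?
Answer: $\frac{1}{256} \approx 0.0039063$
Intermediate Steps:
$x = -1$ ($x = 2 - 3 = -1$)
$R{\left(K,z \right)} = -3$
$H = -8$ ($H = -9 - -1 = -9 + 1 = -8$)
$T{\left(S,a \right)} = \frac{1}{-5 + S + S a}$
$T^{2}{\left(R{\left(-4,1 \right)},H \right)} = \left(\frac{1}{-5 - 3 - -24}\right)^{2} = \left(\frac{1}{-5 - 3 + 24}\right)^{2} = \left(\frac{1}{16}\right)^{2} = \frac{1}{256}$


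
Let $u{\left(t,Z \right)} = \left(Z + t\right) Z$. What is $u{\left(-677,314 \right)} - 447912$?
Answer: $-561894$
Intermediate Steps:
$u{\left(t,Z \right)} = Z \left(Z + t\right)$
$u{\left(-677,314 \right)} - 447912 = 314 \left(314 - 677\right) - 447912 = 314 \left(-363\right) - 447912 = -113982 - 447912 = -561894$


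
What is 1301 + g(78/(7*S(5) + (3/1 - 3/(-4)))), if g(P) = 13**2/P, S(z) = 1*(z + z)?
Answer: 35059/24 ≈ 1460.8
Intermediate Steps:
S(z) = 2*z (S(z) = 1*(2*z) = 2*z)
g(P) = 169/P
1301 + g(78/(7*S(5) + (3/1 - 3/(-4)))) = 1301 + 169/((78/(7*(2*5) + (3/1 - 3/(-4))))) = 1301 + 169/((78/(7*10 + (3*1 - 3*(-1/4))))) = 1301 + 169/((78/(70 + (3 + 3/4)))) = 1301 + 169/((78/(70 + 15/4))) = 1301 + 169/((78/(295/4))) = 1301 + 169/((78*(4/295))) = 1301 + 169/(312/295) = 1301 + 169*(295/312) = 1301 + 3835/24 = 35059/24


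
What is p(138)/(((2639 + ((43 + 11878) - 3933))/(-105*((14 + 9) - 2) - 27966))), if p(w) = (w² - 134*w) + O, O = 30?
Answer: -17559522/10627 ≈ -1652.3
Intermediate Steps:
p(w) = 30 + w² - 134*w (p(w) = (w² - 134*w) + 30 = 30 + w² - 134*w)
p(138)/(((2639 + ((43 + 11878) - 3933))/(-105*((14 + 9) - 2) - 27966))) = (30 + 138² - 134*138)/(((2639 + ((43 + 11878) - 3933))/(-105*((14 + 9) - 2) - 27966))) = (30 + 19044 - 18492)/(((2639 + (11921 - 3933))/(-105*(23 - 2) - 27966))) = 582/(((2639 + 7988)/(-105*21 - 27966))) = 582/((10627/(-2205 - 27966))) = 582/((10627/(-30171))) = 582/((10627*(-1/30171))) = 582/(-10627/30171) = 582*(-30171/10627) = -17559522/10627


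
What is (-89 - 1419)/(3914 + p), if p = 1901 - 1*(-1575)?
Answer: -754/3695 ≈ -0.20406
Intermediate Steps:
p = 3476 (p = 1901 + 1575 = 3476)
(-89 - 1419)/(3914 + p) = (-89 - 1419)/(3914 + 3476) = -1508/7390 = -1508*1/7390 = -754/3695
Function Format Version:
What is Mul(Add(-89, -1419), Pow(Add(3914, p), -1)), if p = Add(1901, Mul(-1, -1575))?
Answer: Rational(-754, 3695) ≈ -0.20406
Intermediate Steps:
p = 3476 (p = Add(1901, 1575) = 3476)
Mul(Add(-89, -1419), Pow(Add(3914, p), -1)) = Mul(Add(-89, -1419), Pow(Add(3914, 3476), -1)) = Mul(-1508, Pow(7390, -1)) = Mul(-1508, Rational(1, 7390)) = Rational(-754, 3695)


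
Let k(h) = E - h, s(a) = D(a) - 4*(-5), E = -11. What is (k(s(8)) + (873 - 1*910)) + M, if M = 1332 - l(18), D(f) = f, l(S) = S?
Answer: 1238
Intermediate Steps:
s(a) = 20 + a (s(a) = a - 4*(-5) = a + 20 = 20 + a)
k(h) = -11 - h
M = 1314 (M = 1332 - 1*18 = 1332 - 18 = 1314)
(k(s(8)) + (873 - 1*910)) + M = ((-11 - (20 + 8)) + (873 - 1*910)) + 1314 = ((-11 - 1*28) + (873 - 910)) + 1314 = ((-11 - 28) - 37) + 1314 = (-39 - 37) + 1314 = -76 + 1314 = 1238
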